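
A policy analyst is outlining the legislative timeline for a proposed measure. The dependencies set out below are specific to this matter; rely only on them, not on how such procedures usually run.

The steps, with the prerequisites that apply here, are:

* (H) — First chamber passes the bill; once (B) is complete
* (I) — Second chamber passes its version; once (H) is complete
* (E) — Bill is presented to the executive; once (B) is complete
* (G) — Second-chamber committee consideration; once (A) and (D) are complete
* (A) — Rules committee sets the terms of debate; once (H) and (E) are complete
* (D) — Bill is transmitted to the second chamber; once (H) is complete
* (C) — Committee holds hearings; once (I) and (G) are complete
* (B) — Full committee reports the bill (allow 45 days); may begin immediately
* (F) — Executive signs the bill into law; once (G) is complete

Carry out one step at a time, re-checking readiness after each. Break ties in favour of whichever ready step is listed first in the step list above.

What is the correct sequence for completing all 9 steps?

(B), (H), (I), (E), (A), (D), (G), (C), (F)

(B) has no prerequisites → (B) first.
Now (H) and (E) have their prerequisites met. (H) is listed earlier, so (H) next.
(I), (E) and (D) are all available; (I) is listed earlier → (I).
(E) and (D) are both available; (E) is listed earlier → (E).
(A) now also ready, so the ready set is {(A), (D)}; (A) is listed earlier → (A).
(D) needed (H), now all done → (D).
That leaves (G) as the only ready step → (G).
Ready: (C) and (F). (C) is listed earlier → (C).
Next only (F) has its prerequisites met → (F).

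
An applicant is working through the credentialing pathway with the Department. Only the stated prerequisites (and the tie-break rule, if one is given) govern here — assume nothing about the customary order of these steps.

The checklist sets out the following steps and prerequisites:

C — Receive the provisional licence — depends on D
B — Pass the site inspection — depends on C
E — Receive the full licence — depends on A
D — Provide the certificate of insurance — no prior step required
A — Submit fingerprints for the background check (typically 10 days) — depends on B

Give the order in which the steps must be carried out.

D, C, B, A, E

D has no prerequisites → D first.
Next only C has its prerequisites met → C.
That leaves B as the only ready step → B.
A needed B, now all done → A.
Next only E has its prerequisites met → E.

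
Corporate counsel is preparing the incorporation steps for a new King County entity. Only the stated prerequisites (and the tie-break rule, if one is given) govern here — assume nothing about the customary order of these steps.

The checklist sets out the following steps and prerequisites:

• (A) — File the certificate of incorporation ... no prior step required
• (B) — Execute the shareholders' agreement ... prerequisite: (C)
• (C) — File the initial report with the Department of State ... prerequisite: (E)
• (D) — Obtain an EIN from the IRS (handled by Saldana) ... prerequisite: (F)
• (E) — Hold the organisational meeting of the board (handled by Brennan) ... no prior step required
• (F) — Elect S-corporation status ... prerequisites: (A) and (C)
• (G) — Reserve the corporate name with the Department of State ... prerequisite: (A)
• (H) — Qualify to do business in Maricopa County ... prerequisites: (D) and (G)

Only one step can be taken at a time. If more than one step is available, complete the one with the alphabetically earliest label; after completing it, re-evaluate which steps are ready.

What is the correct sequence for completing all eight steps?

(A), (E), (C), (B), (F), (D), (G), (H)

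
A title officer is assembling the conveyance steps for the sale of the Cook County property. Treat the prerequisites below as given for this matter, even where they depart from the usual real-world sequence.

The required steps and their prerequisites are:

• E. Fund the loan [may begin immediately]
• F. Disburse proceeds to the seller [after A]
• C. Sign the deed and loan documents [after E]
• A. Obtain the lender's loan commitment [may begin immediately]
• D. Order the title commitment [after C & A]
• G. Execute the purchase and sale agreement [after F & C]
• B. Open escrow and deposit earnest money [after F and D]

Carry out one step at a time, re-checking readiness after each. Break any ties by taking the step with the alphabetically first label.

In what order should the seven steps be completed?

A, E, C, D, F, B, G

A and E have no prerequisites; A has the earlier label, so A is first.
Now E and F have their prerequisites met. E has the earlier label, so E next.
C now also ready, so the ready set is {C, F}; C has the earlier label → C.
D now also ready, so the ready set is {D, F}; D has the earlier label → D.
F is the only step now ready → F.
Now B and G have their prerequisites met. B has the earlier label, so B next.
Next only G has its prerequisites met → G.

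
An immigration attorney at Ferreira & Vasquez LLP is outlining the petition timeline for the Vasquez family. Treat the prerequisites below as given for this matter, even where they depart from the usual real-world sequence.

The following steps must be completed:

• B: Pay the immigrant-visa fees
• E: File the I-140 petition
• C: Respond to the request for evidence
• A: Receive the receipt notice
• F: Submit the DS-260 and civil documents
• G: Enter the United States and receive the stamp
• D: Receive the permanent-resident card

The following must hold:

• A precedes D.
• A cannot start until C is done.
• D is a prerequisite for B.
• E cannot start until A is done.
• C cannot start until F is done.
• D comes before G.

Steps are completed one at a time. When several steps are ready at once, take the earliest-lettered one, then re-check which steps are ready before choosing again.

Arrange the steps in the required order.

F has no prerequisites → F first.
C needed F, now all done → C.
That leaves A as the only ready step → A.
Ready: D and E. D has the earlier label → D.
B and G now also ready, so the ready set is {B, E, G}; B has the earlier label → B.
Ready: E and G. E has the earlier label → E.
Next only G has its prerequisites met → G.

F → C → A → D → B → E → G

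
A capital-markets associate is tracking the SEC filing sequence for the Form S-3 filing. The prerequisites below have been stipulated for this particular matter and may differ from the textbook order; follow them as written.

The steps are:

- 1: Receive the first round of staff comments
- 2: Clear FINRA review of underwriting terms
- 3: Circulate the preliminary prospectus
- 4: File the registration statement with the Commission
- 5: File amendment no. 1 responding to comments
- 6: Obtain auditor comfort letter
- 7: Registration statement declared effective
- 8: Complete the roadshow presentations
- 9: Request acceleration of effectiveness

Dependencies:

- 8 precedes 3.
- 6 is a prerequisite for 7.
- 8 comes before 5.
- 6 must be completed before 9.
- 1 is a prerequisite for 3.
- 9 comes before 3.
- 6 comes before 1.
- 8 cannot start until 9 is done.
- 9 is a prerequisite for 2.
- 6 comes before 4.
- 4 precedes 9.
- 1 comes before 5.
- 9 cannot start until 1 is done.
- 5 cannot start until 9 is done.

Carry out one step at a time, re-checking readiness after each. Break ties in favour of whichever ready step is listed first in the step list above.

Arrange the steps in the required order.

6, 1, 4, 7, 9, 2, 8, 3, 5

Only 6 has no prerequisites, so it is first.
Now 1, 4 and 7 have their prerequisites met. 1 is listed earlier, so 1 next.
4 and 7 are both available; 4 is listed earlier → 4.
9 now also ready, so the ready set is {7, 9}; 7 is listed earlier → 7.
Next only 9 has its prerequisites met → 9.
Ready: 2 and 8. 2 is listed earlier → 2.
8 needed 9, now all done → 8.
3 and 5 are both available; 3 is listed earlier → 3.
That leaves 5 as the only ready step → 5.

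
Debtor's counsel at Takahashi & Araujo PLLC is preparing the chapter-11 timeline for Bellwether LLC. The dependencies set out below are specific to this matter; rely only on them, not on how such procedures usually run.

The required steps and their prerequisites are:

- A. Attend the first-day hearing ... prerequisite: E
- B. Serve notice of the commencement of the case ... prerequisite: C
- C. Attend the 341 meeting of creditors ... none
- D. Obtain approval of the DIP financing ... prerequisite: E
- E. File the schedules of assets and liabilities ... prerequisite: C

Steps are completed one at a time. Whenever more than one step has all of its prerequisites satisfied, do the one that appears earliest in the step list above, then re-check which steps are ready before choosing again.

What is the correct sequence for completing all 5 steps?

C has no prerequisites → C first.
Now B and E have their prerequisites met. B is listed earlier, so B next.
That leaves E as the only ready step → E.
Now A and D have their prerequisites met. A is listed earlier, so A next.
Next only D has its prerequisites met → D.

C → B → E → A → D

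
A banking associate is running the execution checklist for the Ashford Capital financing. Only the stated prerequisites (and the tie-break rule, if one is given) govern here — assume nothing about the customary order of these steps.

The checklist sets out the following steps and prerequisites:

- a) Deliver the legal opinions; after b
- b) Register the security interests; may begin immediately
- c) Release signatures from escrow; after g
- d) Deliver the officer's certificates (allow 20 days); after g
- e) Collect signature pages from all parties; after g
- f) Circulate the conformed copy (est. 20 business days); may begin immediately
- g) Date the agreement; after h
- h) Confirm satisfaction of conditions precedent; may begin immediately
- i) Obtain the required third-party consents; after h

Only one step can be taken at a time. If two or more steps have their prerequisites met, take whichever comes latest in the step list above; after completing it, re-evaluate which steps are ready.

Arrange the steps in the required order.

h i g f e d c b a

h, f and b have no prerequisites; h is listed later, so h is first.
i, g, f and b are all available; i is listed later → i.
g, f and b are all available; g is listed later → g.
Ready: f, e, d, c and b. f is listed later → f.
Ready: e, d, c and b. e is listed later → e.
d, c and b are all available; d is listed later → d.
Ready: c and b. c is listed later → c.
That leaves b as the only ready step → b.
a is the only step now ready → a.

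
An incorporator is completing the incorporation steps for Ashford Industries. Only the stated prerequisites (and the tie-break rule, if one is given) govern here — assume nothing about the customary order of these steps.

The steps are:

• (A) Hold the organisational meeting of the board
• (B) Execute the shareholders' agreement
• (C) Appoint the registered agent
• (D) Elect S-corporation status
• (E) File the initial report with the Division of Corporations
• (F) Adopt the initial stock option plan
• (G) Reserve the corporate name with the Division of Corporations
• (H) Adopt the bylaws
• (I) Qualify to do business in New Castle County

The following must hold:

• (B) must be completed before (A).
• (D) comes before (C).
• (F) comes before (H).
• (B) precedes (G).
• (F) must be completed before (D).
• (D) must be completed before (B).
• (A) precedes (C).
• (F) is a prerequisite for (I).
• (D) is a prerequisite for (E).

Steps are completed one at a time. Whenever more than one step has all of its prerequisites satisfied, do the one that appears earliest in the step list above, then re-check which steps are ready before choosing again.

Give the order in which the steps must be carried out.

(F) (D) (B) (A) (C) (E) (G) (H) (I)

(F) has no prerequisites → (F) first.
(D), (H) and (I) are all available; (D) is listed earlier → (D).
(B) and (E) now also ready, so the ready set is {(B), (E), (H), (I)}; (B) is listed earlier → (B).
Now (A), (E), (G), (H) and (I) have their prerequisites met. (A) is listed earlier, so (A) next.
Ready: (C), (E), (G), (H) and (I). (C) is listed earlier → (C).
(E), (G), (H) and (I) are all available; (E) is listed earlier → (E).
Now (G), (H) and (I) have their prerequisites met. (G) is listed earlier, so (G) next.
Ready: (H) and (I). (H) is listed earlier → (H).
Next only (I) has its prerequisites met → (I).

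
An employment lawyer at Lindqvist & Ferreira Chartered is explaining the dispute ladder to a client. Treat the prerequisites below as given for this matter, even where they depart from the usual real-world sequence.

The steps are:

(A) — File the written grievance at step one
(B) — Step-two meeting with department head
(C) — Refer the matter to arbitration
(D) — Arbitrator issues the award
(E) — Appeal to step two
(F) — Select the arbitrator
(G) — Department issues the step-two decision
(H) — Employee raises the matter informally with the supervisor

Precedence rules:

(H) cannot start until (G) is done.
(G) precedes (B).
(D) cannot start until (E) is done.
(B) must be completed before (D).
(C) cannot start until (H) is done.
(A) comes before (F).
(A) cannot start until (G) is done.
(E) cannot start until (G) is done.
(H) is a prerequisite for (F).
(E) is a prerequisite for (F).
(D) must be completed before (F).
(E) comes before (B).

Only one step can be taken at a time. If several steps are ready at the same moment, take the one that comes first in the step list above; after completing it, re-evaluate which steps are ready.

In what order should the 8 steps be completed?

Only (G) has no prerequisites, so it is first.
Now (A), (E) and (H) have their prerequisites met. (A) is listed earlier, so (A) next.
Ready: (E) and (H). (E) is listed earlier → (E).
(B) now also ready, so the ready set is {(B), (H)}; (B) is listed earlier → (B).
(D) and (H) are both available; (D) is listed earlier → (D).
Next only (H) has its prerequisites met → (H).
Now (C) and (F) have their prerequisites met. (C) is listed earlier, so (C) next.
Next only (F) has its prerequisites met → (F).

(G) (A) (E) (B) (D) (H) (C) (F)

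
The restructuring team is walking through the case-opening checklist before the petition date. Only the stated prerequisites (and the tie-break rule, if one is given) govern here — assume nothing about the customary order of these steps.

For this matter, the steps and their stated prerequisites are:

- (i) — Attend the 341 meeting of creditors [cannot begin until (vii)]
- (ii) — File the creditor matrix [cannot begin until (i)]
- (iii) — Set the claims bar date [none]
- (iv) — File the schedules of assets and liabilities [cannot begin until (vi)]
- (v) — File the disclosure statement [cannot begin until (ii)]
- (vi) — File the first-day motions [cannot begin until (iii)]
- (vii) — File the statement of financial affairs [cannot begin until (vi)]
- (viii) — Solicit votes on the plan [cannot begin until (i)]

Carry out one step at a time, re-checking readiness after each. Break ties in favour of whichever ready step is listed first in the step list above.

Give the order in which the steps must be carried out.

(iii) → (vi) → (iv) → (vii) → (i) → (ii) → (v) → (viii)

Only (iii) has no prerequisites, so it is first.
Next only (vi) has its prerequisites met → (vi).
Ready: (iv) and (vii). (iv) is listed earlier → (iv).
(vii) needed (vi), now all done → (vii).
(i) is the only step now ready → (i).
Ready: (ii) and (viii). (ii) is listed earlier → (ii).
Ready: (v) and (viii). (v) is listed earlier → (v).
That leaves (viii) as the only ready step → (viii).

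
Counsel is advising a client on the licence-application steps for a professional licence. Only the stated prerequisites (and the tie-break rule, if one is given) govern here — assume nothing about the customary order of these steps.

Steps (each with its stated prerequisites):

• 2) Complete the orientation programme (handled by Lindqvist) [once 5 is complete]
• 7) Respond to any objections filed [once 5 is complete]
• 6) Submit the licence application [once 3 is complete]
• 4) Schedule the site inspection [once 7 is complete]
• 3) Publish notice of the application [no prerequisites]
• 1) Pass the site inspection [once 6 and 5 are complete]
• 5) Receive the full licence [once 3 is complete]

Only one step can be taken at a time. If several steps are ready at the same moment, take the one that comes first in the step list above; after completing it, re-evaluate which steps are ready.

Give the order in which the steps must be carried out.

3, 6, 5, 2, 7, 4, 1

3 is the only step with nothing outstanding, so it goes first.
6 and 5 are both available; 6 is listed earlier → 6.
5 is the only step now ready → 5.
Now 2, 7 and 1 have their prerequisites met. 2 is listed earlier, so 2 next.
Ready: 7 and 1. 7 is listed earlier → 7.
4 now also ready, so the ready set is {4, 1}; 4 is listed earlier → 4.
1 needed 6 and 5, now all done → 1.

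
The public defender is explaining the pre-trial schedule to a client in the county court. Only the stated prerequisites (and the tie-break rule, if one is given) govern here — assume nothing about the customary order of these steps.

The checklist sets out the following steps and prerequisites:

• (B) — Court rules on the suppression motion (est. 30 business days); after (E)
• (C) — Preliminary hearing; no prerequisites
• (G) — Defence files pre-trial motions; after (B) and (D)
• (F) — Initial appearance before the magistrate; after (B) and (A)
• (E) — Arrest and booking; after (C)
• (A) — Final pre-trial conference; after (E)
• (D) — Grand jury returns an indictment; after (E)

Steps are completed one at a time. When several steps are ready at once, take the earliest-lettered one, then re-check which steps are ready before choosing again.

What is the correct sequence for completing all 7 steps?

(C) is the only step with nothing outstanding, so it goes first.
That leaves (E) as the only ready step → (E).
(A), (B) and (D) are all available; (A) has the earlier label → (A).
Ready: (B) and (D). (B) has the earlier label → (B).
(F) now also ready, so the ready set is {(D), (F)}; (D) has the earlier label → (D).
Ready: (F) and (G). (F) has the earlier label → (F).
Next only (G) has its prerequisites met → (G).

(C) → (E) → (A) → (B) → (D) → (F) → (G)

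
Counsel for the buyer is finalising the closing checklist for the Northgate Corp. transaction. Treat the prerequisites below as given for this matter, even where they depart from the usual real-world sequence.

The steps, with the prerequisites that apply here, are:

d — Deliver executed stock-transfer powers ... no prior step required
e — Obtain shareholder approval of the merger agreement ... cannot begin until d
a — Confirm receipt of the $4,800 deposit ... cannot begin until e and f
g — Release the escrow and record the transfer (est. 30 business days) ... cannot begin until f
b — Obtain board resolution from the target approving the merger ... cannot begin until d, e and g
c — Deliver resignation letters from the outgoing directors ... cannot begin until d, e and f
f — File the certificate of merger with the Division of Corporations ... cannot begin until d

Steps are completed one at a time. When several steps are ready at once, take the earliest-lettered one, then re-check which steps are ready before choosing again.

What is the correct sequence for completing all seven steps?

Only d has no prerequisites, so it is first.
e and f are both available; e has the earlier label → e.
That leaves f as the only ready step → f.
Now a, c and g have their prerequisites met. a has the earlier label, so a next.
c and g are both available; c has the earlier label → c.
That leaves g as the only ready step → g.
That leaves b as the only ready step → b.

d, e, f, a, c, g, b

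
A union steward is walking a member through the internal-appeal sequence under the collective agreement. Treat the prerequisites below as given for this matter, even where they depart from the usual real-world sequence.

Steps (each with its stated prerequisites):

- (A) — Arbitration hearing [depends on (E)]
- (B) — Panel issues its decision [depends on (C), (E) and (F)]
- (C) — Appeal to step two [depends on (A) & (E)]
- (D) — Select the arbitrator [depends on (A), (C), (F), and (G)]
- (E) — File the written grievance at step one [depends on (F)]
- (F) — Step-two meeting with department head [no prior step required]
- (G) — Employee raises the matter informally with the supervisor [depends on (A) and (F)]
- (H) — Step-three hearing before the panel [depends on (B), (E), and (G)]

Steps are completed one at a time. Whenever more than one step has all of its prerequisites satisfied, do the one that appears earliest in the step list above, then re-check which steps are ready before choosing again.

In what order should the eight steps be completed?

Only (F) has no prerequisites, so it is first.
That leaves (E) as the only ready step → (E).
Next only (A) has its prerequisites met → (A).
Now (C) and (G) have their prerequisites met. (C) is listed earlier, so (C) next.
(B) now also ready, so the ready set is {(B), (G)}; (B) is listed earlier → (B).
Next only (G) has its prerequisites met → (G).
Now (D) and (H) have their prerequisites met. (D) is listed earlier, so (D) next.
(H) needed (B), (E) and (G), now all done → (H).

(F) → (E) → (A) → (C) → (B) → (G) → (D) → (H)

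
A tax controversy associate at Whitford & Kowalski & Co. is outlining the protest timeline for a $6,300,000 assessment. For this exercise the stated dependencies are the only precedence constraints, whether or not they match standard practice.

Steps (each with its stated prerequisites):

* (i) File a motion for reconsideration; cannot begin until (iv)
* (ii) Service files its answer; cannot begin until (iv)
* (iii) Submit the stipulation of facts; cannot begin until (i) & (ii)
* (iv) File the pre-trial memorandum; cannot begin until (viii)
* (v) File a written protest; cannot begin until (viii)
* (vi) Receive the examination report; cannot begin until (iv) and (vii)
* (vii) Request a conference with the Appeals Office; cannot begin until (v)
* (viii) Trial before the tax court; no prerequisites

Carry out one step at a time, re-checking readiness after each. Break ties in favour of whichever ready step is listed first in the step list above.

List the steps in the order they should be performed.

(viii) has no prerequisites → (viii) first.
Now (iv) and (v) have their prerequisites met. (iv) is listed earlier, so (iv) next.
Now (i), (ii) and (v) have their prerequisites met. (i) is listed earlier, so (i) next.
Now (ii) and (v) have their prerequisites met. (ii) is listed earlier, so (ii) next.
(iii) and (v) are both available; (iii) is listed earlier → (iii).
Next only (v) has its prerequisites met → (v).
Next only (vii) has its prerequisites met → (vii).
(vi) is the only step now ready → (vi).

(viii), (iv), (i), (ii), (iii), (v), (vii), (vi)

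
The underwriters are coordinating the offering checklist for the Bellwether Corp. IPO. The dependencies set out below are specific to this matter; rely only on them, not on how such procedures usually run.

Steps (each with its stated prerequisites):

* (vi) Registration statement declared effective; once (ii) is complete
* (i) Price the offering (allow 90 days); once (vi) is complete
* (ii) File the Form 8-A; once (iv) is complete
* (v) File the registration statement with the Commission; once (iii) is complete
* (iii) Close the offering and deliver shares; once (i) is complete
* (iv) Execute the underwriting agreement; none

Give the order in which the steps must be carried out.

(iv) (ii) (vi) (i) (iii) (v)

(iv) is the only step with nothing outstanding, so it goes first.
Next only (ii) has its prerequisites met → (ii).
(vi) needed (ii), now all done → (vi).
(i) needed (vi), now all done → (i).
(iii) is the only step now ready → (iii).
(v) needed (iii), now all done → (v).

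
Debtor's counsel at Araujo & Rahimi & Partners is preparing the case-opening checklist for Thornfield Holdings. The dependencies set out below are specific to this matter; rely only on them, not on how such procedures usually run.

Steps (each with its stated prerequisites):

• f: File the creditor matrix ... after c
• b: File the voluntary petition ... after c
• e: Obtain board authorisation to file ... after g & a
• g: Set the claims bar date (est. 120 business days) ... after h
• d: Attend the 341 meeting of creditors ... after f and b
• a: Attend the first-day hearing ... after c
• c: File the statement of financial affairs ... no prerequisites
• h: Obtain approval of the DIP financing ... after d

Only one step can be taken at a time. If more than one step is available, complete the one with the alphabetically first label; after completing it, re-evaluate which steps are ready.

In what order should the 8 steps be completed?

c has no prerequisites → c first.
Ready: a, b and f. a has the earlier label → a.
b and f are both available; b has the earlier label → b.
Next only f has its prerequisites met → f.
Next only d has its prerequisites met → d.
h needed d, now all done → h.
That leaves g as the only ready step → g.
That leaves e as the only ready step → e.

c, a, b, f, d, h, g, e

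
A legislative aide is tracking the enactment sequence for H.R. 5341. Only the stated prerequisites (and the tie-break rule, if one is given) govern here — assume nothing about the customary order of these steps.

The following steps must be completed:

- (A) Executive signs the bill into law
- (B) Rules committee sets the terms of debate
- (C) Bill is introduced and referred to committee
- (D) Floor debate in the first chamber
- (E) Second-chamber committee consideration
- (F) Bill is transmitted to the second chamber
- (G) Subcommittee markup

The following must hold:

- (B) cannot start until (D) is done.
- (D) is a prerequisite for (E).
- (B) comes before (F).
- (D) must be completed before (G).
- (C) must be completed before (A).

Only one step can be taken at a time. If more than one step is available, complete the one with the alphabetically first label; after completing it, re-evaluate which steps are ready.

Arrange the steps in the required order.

(C) → (A) → (D) → (B) → (E) → (F) → (G)

Nothing is required for (C) and (D). (C) has the earlier label → (C) first.
(A) now also ready, so the ready set is {(A), (D)}; (A) has the earlier label → (A).
That leaves (D) as the only ready step → (D).
Now (B), (E) and (G) have their prerequisites met. (B) has the earlier label, so (B) next.
Now (E), (F) and (G) have their prerequisites met. (E) has the earlier label, so (E) next.
Now (F) and (G) have their prerequisites met. (F) has the earlier label, so (F) next.
(G) needed (D), now all done → (G).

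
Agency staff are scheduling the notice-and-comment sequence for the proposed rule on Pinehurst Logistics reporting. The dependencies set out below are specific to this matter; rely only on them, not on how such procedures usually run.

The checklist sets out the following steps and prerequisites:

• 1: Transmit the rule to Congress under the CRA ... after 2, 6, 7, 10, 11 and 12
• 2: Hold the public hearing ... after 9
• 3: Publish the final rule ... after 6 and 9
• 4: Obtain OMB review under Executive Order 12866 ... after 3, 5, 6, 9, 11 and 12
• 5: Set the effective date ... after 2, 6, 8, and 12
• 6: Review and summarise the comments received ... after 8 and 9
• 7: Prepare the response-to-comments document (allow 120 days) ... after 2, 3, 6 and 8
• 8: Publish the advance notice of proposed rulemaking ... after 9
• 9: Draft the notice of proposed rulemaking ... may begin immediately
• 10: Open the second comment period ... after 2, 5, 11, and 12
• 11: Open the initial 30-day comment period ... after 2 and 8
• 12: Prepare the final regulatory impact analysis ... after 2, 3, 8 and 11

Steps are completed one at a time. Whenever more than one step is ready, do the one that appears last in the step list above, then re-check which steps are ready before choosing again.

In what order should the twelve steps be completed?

9 → 8 → 6 → 3 → 2 → 11 → 12 → 7 → 5 → 10 → 4 → 1

Only 9 has no prerequisites, so it is first.
Now 8 and 2 have their prerequisites met. 8 is listed later, so 8 next.
6 and 2 are both available; 6 is listed later → 6.
Ready: 3 and 2. 3 is listed later → 3.
2 is the only step now ready → 2.
Ready: 11 and 7. 11 is listed later → 11.
12 now also ready, so the ready set is {12, 7}; 12 is listed later → 12.
Ready: 7 and 5. 7 is listed later → 7.
Next only 5 has its prerequisites met → 5.
Ready: 10 and 4. 10 is listed later → 10.
1 now also ready, so the ready set is {4, 1}; 4 is listed later → 4.
Next only 1 has its prerequisites met → 1.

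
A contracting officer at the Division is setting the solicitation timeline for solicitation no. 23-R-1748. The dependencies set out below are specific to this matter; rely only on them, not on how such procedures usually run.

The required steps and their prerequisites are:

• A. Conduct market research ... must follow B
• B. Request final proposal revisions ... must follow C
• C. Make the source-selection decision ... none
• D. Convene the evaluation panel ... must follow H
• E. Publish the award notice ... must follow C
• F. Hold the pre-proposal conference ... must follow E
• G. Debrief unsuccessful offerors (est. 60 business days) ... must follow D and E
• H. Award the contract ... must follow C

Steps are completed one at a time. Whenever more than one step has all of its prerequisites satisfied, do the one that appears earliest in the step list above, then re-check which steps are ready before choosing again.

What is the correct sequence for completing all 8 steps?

C has no prerequisites → C first.
Ready: B, E and H. B is listed earlier → B.
A now also ready, so the ready set is {A, E, H}; A is listed earlier → A.
E and H are both available; E is listed earlier → E.
F and H are both available; F is listed earlier → F.
Next only H has its prerequisites met → H.
Next only D has its prerequisites met → D.
That leaves G as the only ready step → G.

C, B, A, E, F, H, D, G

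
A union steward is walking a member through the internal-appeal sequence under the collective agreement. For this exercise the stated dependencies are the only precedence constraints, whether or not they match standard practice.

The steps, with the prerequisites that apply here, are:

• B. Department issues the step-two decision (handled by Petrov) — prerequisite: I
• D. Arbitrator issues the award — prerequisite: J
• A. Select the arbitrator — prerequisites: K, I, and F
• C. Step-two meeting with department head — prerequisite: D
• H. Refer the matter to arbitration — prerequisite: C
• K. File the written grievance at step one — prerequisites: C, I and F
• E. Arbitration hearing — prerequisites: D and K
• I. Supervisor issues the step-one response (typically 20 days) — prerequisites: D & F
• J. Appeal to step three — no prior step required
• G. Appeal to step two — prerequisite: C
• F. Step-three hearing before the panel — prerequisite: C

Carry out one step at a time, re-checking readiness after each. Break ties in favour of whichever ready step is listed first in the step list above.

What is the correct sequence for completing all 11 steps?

J is the only step with nothing outstanding, so it goes first.
D needed J, now all done → D.
C needed D, now all done → C.
Ready: H, G and F. H is listed earlier → H.
G and F are both available; G is listed earlier → G.
That leaves F as the only ready step → F.
That leaves I as the only ready step → I.
B and K are both available; B is listed earlier → B.
Next only K has its prerequisites met → K.
A and E are both available; A is listed earlier → A.
Next only E has its prerequisites met → E.

J → D → C → H → G → F → I → B → K → A → E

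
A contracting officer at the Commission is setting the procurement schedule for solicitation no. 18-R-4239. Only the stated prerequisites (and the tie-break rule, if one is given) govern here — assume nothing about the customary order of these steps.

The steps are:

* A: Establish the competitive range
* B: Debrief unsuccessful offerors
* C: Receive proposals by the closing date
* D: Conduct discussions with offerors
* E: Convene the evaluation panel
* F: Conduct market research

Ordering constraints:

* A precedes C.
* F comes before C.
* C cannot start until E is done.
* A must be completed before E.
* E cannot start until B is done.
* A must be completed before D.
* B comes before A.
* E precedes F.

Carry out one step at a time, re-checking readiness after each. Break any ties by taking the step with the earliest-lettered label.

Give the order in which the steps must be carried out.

B, A, D, E, F, C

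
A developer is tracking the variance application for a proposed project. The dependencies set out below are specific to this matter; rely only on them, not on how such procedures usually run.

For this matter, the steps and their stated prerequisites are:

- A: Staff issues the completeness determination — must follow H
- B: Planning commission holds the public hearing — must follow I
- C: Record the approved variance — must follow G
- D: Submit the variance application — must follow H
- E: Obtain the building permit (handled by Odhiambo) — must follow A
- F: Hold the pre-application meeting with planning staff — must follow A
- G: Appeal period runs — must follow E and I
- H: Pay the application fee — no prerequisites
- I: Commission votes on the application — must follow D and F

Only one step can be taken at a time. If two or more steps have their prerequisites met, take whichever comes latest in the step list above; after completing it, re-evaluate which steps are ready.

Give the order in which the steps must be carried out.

Only H has no prerequisites, so it is first.
Now D and A have their prerequisites met. D is listed later, so D next.
A is the only step now ready → A.
F and E are both available; F is listed later → F.
Now I and E have their prerequisites met. I is listed later, so I next.
B now also ready, so the ready set is {E, B}; E is listed later → E.
G now also ready, so the ready set is {G, B}; G is listed later → G.
C now also ready, so the ready set is {C, B}; C is listed later → C.
Next only B has its prerequisites met → B.

H, D, A, F, I, E, G, C, B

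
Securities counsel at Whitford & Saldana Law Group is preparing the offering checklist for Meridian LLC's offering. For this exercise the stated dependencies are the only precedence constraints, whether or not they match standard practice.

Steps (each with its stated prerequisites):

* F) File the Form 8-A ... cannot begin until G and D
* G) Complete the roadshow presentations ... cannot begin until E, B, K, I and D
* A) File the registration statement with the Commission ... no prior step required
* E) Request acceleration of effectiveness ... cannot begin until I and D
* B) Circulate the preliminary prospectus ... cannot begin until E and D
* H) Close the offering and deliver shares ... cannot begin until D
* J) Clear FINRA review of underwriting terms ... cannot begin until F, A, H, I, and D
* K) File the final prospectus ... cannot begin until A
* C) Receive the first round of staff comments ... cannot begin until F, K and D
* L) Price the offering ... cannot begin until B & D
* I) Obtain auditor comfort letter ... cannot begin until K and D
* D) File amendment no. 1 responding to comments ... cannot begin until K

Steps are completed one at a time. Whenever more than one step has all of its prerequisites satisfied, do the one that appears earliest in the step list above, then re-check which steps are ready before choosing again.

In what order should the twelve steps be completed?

A, K, D, H, I, E, B, G, F, J, C, L

Only A has no prerequisites, so it is first.
That leaves K as the only ready step → K.
Next only D has its prerequisites met → D.
H and I are both available; H is listed earlier → H.
I is the only step now ready → I.
E needed I and D, now all done → E.
That leaves B as the only ready step → B.
G and L are both available; G is listed earlier → G.
F now also ready, so the ready set is {F, L}; F is listed earlier → F.
J, C and L are all available; J is listed earlier → J.
Now C and L have their prerequisites met. C is listed earlier, so C next.
That leaves L as the only ready step → L.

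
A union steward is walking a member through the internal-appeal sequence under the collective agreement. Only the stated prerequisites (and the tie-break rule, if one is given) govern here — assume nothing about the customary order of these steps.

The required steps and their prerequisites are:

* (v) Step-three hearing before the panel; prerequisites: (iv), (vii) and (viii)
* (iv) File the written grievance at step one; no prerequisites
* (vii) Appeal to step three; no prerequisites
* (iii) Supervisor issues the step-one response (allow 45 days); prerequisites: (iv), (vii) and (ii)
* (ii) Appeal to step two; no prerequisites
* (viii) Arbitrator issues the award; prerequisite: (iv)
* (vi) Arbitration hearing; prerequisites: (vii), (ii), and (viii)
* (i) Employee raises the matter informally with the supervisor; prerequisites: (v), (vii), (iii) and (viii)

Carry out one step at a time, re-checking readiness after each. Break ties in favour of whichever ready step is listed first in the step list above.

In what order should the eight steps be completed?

(iv), (vii) and (ii) have no prerequisites; (iv) is listed earlier, so (iv) is first.
(viii) now also ready, so the ready set is {(vii), (ii), (viii)}; (vii) is listed earlier → (vii).
(ii) and (viii) are both available; (ii) is listed earlier → (ii).
Now (iii) and (viii) have their prerequisites met. (iii) is listed earlier, so (iii) next.
Next only (viii) has its prerequisites met → (viii).
(v) and (vi) are both available; (v) is listed earlier → (v).
(vi) and (i) are both available; (vi) is listed earlier → (vi).
(i) needed (v), (vii), (iii) and (viii), now all done → (i).

(iv) (vii) (ii) (iii) (viii) (v) (vi) (i)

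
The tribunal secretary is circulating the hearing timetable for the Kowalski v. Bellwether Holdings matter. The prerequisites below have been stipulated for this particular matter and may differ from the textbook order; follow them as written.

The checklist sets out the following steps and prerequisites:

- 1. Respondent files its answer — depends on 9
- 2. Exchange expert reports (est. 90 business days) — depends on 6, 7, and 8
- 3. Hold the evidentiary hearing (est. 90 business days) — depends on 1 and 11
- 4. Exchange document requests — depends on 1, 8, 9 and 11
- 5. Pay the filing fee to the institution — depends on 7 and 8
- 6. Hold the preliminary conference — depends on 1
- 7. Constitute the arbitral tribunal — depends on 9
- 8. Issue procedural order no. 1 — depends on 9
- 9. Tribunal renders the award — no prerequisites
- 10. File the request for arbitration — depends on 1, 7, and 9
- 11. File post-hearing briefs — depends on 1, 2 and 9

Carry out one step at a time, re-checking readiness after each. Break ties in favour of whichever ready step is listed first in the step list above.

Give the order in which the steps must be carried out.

9 1 6 7 8 2 5 10 11 3 4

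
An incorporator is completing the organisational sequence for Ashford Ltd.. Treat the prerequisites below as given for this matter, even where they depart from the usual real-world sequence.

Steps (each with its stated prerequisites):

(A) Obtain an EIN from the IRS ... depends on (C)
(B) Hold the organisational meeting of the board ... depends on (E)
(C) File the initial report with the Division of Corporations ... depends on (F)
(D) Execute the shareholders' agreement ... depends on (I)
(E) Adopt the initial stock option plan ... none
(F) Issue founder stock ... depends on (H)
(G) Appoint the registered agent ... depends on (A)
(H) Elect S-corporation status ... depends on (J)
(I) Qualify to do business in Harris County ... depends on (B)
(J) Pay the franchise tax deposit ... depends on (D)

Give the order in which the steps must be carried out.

(E) → (B) → (I) → (D) → (J) → (H) → (F) → (C) → (A) → (G)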